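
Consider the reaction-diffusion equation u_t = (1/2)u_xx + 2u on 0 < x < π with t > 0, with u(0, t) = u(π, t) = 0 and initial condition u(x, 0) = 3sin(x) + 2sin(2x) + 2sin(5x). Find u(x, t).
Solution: Substitute u = exp(2t)w, i.e. w = exp(-2t)u.
By the product rule, u_t = exp(2t)(w_t + 2w), u_xx = exp(2t)w_xx.
Substituting into the PDE and dividing by exp(2t): w_t + 2w = (1/2)w_xx + 2w.
The lower-order terms cancel, leaving the standard heat equation w_t = (1/2)w_xx.
Initial data for w: w(x,0) = u(x,0) = 3sin(x) + 2sin(2x) + 2sin(5x). The boundary conditions carry over: w(0,t) = w(π,t) = 0.
Solve for w:
  Using separation of variables w = X(x)T(t):
  Eigenfunctions: sin(nx), n = 1, 2, 3, ...
  General solution: w(x, t) = Σ c_n sin(nx) exp(-n² t/2)
  Matching w(x,0) = 3sin(x) + 2sin(2x) + 2sin(5x) term by term: c_1=3, c_2=2, c_5=2.
Hence w(x,t) = 2exp(-2t)sin(2x) + 3exp(-t/2)sin(x) + 2exp(-25t/2)sin(5x).
Transform back: u(x,t) = exp(2t)w(x,t).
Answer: u(x, t) = 3exp(3t/2)sin(x) + 2sin(2x) + 2exp(-21t/2)sin(5x)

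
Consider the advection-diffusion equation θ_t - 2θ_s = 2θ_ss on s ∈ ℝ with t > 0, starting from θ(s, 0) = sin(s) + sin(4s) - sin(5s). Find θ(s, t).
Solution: Change to a moving frame: let η = s + 2t, σ = t and write θ(s,t) = u(η,σ).
By the chain rule θ_t = u_σ + 2u_η, θ_s = u_η, θ_ss = u_ηη.
Then θ_t - 2θ_s = u_σ: the advection term cancels and the PDE becomes the heat equation u_σ = 2u_ηη on η ∈ ℝ.
Initial data: u(η,0) = θ(η,0) = sin(η) + sin(4η) - sin(5η).
On η ∈ ℝ each mode satisfies (sin(nη))″ = -n² sin(nη), so exp(-2n²σ) sin(nη) solves the heat equation; by superposition u(η,σ) = Σ c_n exp(-2n²σ) sin(nη).
Reading off the coefficients: c_1=1, c_4=1, c_5=-1, so u(η,σ) = exp(-2σ)sin(η) + exp(-32σ)sin(4η) - exp(-50σ)sin(5η).
Substituting back η = s + 2t, σ = t: θ(s,t) = u(s + 2t, t).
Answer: θ(s, t) = exp(-2t)sin(s + 2t) + exp(-32t)sin(4s + 8t) - exp(-50t)sin(5s + 10t)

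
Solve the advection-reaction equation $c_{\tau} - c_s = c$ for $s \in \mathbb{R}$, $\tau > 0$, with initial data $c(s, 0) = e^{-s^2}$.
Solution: Substitute $c = e^{\tau}u$, i.e. $u = e^{-\tau}c$.
By the product rule, $c_{\tau} = e^{\tau}(u_{\tau} + u)$, $c_s = e^{\tau}u_s$.
Substituting into the PDE and dividing by $e^{\tau}$: $u_{\tau} + u - u_s = u$.
The lower-order terms cancel, leaving the standard advection equation $u_{\tau} - u_s = 0$.
Initial data for $u$: $u(s,0) = c(s,0) = e^{-s^2}$.
Solve for $u$:
  By method of characteristics (waves move left with speed 1):
  Along characteristics $s + \tau =$ const, $u$ is constant, so $u(s,\tau) = f(s + \tau)$ with $f = u( \cdot , 0)$.
Hence $u(s,\tau) = e^{-(s + \tau)^2}$.
Transform back: $c(s,\tau) = e^{\tau}u(s,\tau)$.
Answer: $c(s, \tau) = e^{\tau} e^{-(\tau + s)^2}$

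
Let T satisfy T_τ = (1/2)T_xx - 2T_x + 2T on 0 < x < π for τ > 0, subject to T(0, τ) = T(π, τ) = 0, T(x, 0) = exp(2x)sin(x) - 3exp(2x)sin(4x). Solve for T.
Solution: Substitute T = exp(2x)u.
Then T_x = exp(2x)(u_x + 2u), T_xx = exp(2x)(u_xx + 4u_x + 4u), T_τ = exp(2x)u_τ; substituting and dividing by exp(2x), the lower-order terms cancel: u_τ = (1/2)u_xx (standard heat equation).
Data for u: u(x,0) = exp(-2x)T(x,0) = sin(x) - 3sin(4x). The boundary conditions carry over: u(0,τ) = u(π,τ) = 0.
Separating variables: u = Σ c_n exp(-n²τ/2) sin(nx). From u(x,0) = sin(x) - 3sin(4x): c_1=1, c_4=-3.
So u(x,τ) = -3exp(-8τ)sin(4x) + exp(-τ/2)sin(x), and T(x,τ) = exp(2x)u(x,τ).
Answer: T(x, τ) = -3exp(2x)exp(-8τ)sin(4x) + exp(2x)exp(-τ/2)sin(x)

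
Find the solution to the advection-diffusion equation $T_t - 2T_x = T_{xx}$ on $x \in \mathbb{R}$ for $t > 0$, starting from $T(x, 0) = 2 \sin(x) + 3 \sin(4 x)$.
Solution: Change to a moving frame: let $\eta = x + 2t$, $\sigma = t$ and write $T(x,t) = u(\eta,\sigma)$.
By the chain rule $T_t = u_{\sigma} + 2u_{\eta}$, $T_x = u_{\eta}$, $T_{xx} = u_{\eta\eta}$.
Then $T_t - 2T_x = u_{\sigma}$: the advection term cancels and the PDE becomes the heat equation $u_{\sigma} = u_{\eta\eta}$ on $\eta \in \mathbb{R}$.
Initial data: $u(\eta,0) = T(\eta,0) = 2 \sin(\eta) + 3 \sin(4 \eta)$.
On $\eta \in \mathbb{R}$ each mode satisfies $(\sin(n\eta))'' = -n^2 \sin(n\eta)$, so $e^{-n^2\sigma} \sin(n\eta)$ solves the heat equation; by superposition $u(\eta,\sigma) = \sum c_n e^{-n^2\sigma} \sin(n\eta)$.
Reading off the coefficients: $c_1=2, c_4=3$, so $u(\eta,\sigma) = 2 e^{-\sigma} \sin(\eta) + 3 e^{-16 \sigma} \sin(4 \eta)$.
Substituting back $\eta = x + 2t$, $\sigma = t$: $T(x,t) = u(x + 2t, t)$.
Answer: $T(x, t) = 2 e^{-t} \sin(2 t + x) + 3 e^{-16 t} \sin(8 t + 4 x)$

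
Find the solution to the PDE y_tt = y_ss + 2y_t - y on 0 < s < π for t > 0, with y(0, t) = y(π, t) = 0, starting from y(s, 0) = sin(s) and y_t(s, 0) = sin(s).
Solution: Substitute y = exp(t)u.
Then y_t = exp(t)(u_t + u), y_tt = exp(t)(u_tt + 2u_t + u), y_ss = exp(t)u_ss; substituting and dividing by exp(t), the lower-order terms cancel: u_tt = u_ss (standard wave equation).
Data for u: u(s,0) = y(s,0) = sin(s); u_t(s,0) = y_t(s,0) - y(s,0) = 0. The boundary conditions carry over: u(0,t) = u(π,t) = 0.
Separating variables: u = Σ [A_n cos(ω_n t) + B_n sin(ω_n t)] sin(ns), ω_n = n. From ICs: A_1=1.
So u(s,t) = sin(s)cos(t), and y(s,t) = exp(t)u(s,t).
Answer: y(s, t) = exp(t)sin(s)cos(t)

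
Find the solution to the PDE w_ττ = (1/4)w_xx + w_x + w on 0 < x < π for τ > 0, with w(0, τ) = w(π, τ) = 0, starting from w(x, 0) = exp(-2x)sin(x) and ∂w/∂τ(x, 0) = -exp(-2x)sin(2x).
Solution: Substitute w = exp(-2x)u, i.e. u = exp(2x)w.
By the product rule, w_x = exp(-2x)(u_x - 2u), w_xx = exp(-2x)(u_xx - 4u_x + 4u), w_ττ = exp(-2x)u_ττ.
Substituting into the PDE and dividing by exp(-2x): u_ττ = (1/4)(u_xx - 4u_x + 4u) + (u_x - 2u) + u.
The lower-order terms cancel, leaving the standard wave equation u_ττ = (1/4)u_xx.
Initial data for u: u(x,0) = exp(2x)w(x,0) = sin(x); u_τ(x,0) = exp(2x)w_τ(x,0) = -sin(2x). The boundary conditions carry over: u(0,τ) = u(π,τ) = 0.
Solve for u:
  Using separation of variables u = X(x)T(τ):
  Eigenfunctions: sin(nx), n = 1, 2, 3, ...
  General solution: u(x, τ) = Σ [A_n cos(n τ/2) + B_n sin(n τ/2)] sin(nx)
  From u(x,0) = sin(x): A_1=1. From u_τ(x,0) = -sin(2x), using u_τ(x,0) = Σ ω_n B_n sin(nx) with ω_n = n/2: B_2 = (-1)/1 = -1.
Hence u(x,τ) = sin(x)cos(τ/2) - sin(2x)sin(τ).
Transform back: w(x,τ) = exp(-2x)u(x,τ).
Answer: w(x, τ) = exp(-2x)sin(x)cos(τ/2) - exp(-2x)sin(2x)sin(τ)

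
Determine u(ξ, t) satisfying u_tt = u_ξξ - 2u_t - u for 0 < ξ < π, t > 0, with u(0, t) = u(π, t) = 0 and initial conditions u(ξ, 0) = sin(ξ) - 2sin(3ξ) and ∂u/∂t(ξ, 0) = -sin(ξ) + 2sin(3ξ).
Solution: Substitute u = exp(-t)w, i.e. w = exp(t)u.
By the product rule, u_t = exp(-t)(w_t - w), u_tt = exp(-t)(w_tt - 2w_t + w), u_ξξ = exp(-t)w_ξξ.
Substituting into the PDE and dividing by exp(-t): w_tt - 2w_t + w = w_ξξ - 2(w_t - w) - w.
The lower-order terms cancel, leaving the standard wave equation w_tt = w_ξξ.
Initial data for w: w(ξ,0) = u(ξ,0) = sin(ξ) - 2sin(3ξ); w_t(ξ,0) = u_t(ξ,0) + u(ξ,0) = 0. The boundary conditions carry over: w(0,t) = w(π,t) = 0.
Solve for w:
  Using separation of variables w = X(ξ)T(t):
  Eigenfunctions: sin(nξ), n = 1, 2, 3, ...
  General solution: w(ξ, t) = Σ [A_n cos(n t) + B_n sin(n t)] sin(nξ)
  From w(ξ,0) = sin(ξ) - 2sin(3ξ): A_1=1, A_3=-2. From w_t(ξ,0) = 0: all B_n = 0.
Hence w(ξ,t) = sin(ξ)cos(t) - 2sin(3ξ)cos(3t).
Transform back: u(ξ,t) = exp(-t)w(ξ,t).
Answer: u(ξ, t) = exp(-t)sin(ξ)cos(t) - 2exp(-t)sin(3ξ)cos(3t)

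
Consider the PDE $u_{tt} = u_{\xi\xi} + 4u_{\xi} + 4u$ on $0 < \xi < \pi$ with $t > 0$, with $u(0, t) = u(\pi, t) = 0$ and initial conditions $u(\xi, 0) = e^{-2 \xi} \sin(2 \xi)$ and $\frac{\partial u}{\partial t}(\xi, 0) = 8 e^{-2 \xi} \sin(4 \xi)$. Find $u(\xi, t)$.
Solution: Substitute $u = e^{-2\xi}w$.
Then $u_{\xi} = e^{-2\xi}(w_{\xi} - 2w)$, $u_{\xi\xi} = e^{-2\xi}(w_{\xi\xi} - 4w_{\xi} + 4w)$, $u_{tt} = e^{-2\xi}w_{tt}$; substituting and dividing by $e^{-2\xi}$, the lower-order terms cancel: $w_{tt} = w_{\xi\xi}$ (standard wave equation).
Data for $w$: $w(\xi,0) = e^{2\xi}u(\xi,0) = \sin(2 \xi)$; $w_t(\xi,0) = e^{2\xi}u_t(\xi,0) = 8 \sin(4 \xi)$. The boundary conditions carry over: $w(0,t) = w(\pi,t) = 0$.
Separating variables: $w = \sum [A_n \cos(\omega_n t) + B_n \sin(\omega_n t)] \sin(n\xi)$, $\omega_n = n$. From ICs ($B_n$ = velocity coefficient / $\omega_n$): $A_2=1, B_4=2$.
So $w(\xi,t) = 2 \sin(4 t) \sin(4 \xi) + \sin(2 \xi) \cos(2 t)$, and $u(\xi,t) = e^{-2\xi}w(\xi,t)$.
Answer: $u(\xi, t) = e^{-2 \xi} \sin(2 \xi) \cos(2 t) + 2 e^{-2 \xi} \sin(4 \xi) \sin(4 t)$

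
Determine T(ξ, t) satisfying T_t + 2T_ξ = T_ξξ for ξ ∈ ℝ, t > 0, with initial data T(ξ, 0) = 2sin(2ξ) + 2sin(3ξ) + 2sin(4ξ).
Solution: Moving frame: η = ξ - 2t, σ = t, T = u(η,σ), so T_t = u_σ - 2u_η and T_ξξ = u_ηη.
Hence T_t + 2T_ξ = u_σ and the PDE becomes the heat equation u_σ = u_ηη on η ∈ ℝ.
Initial data: u(η,0) = T(η,0) = 2sin(2η) + 2sin(3η) + 2sin(4η). Each mode sin(nη) decays as exp(-n²σ) on ℝ, so u(η,σ) = Σ c_n exp(-n²σ) sin(nη) with c_2=2, c_3=2, c_4=2: u(η,σ) = 2exp(-4σ)sin(2η) + 2exp(-9σ)sin(3η) + 2exp(-16σ)sin(4η).
Substituting back: T(ξ,t) = u(ξ - 2t, t).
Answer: T(ξ, t) = -2exp(-4t)sin(4t - 2ξ) - 2exp(-9t)sin(6t - 3ξ) - 2exp(-16t)sin(8t - 4ξ)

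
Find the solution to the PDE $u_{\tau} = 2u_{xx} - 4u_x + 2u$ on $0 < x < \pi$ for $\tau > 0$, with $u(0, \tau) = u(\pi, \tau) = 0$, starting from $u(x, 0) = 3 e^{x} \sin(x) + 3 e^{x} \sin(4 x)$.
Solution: Substitute $u = e^{x}w$.
Then $u_x = e^{x}(w_x + w)$, $u_{xx} = e^{x}(w_{xx} + 2w_x + w)$, $u_{\tau} = e^{x}w_{\tau}$; substituting and dividing by $e^{x}$, the lower-order terms cancel: $w_{\tau} = 2w_{xx}$ (standard heat equation).
Data for $w$: $w(x,0) = e^{-x}u(x,0) = 3 \sin(x) + 3 \sin(4 x)$. The boundary conditions carry over: $w(0,\tau) = w(\pi,\tau) = 0$.
Separating variables: $w = \sum c_n e^{-2n^2\tau} \sin(nx)$. From $w(x,0) = 3 \sin(x) + 3 \sin(4 x)$: $c_1=3, c_4=3$.
So $w(x,\tau) = 3 e^{-2 \tau} \sin(x) + 3 e^{-32 \tau} \sin(4 x)$, and $u(x,\tau) = e^{x}w(x,\tau)$.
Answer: $u(x, \tau) = 3 e^{-2 \tau} e^{x} \sin(x) + 3 e^{-32 \tau} e^{x} \sin(4 x)$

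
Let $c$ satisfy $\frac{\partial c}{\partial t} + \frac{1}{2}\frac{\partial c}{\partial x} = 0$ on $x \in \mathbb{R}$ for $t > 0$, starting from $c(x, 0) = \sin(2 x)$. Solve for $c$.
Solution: By characteristics ($dx/dt = 1/2$), $c(x,t) = f(x - \frac{1}{2}t)$ with $f = c( \cdot , 0)$.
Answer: $c(x, t) = - \sin(t - 2 x)$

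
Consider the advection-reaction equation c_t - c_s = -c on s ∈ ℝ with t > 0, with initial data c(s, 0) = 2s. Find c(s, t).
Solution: Substitute c = exp(-t)u.
Then c_t = exp(-t)(u_t - u), c_s = exp(-t)u_s; substituting and dividing by exp(-t), the lower-order terms cancel: u_t - u_s = 0 (standard advection equation).
Data for u: u(s,0) = c(s,0) = 2s.
By characteristics (ds/dt = -1), u(s,t) = f(s + t) with f = u(·, 0).
So u(s,t) = 2s + 2t, and c(s,t) = exp(-t)u(s,t).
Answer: c(s, t) = 2sexp(-t) + 2texp(-t)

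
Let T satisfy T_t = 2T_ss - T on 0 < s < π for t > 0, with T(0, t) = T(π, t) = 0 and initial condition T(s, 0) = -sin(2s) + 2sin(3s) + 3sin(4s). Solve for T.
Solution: Substitute T = exp(-t)u.
Then T_t = exp(-t)(u_t - u), T_ss = exp(-t)u_ss; substituting and dividing by exp(-t), the lower-order terms cancel: u_t = 2u_ss (standard heat equation).
Data for u: u(s,0) = T(s,0) = -sin(2s) + 2sin(3s) + 3sin(4s). The boundary conditions carry over: u(0,t) = u(π,t) = 0.
Separating variables: u = Σ c_n exp(-2n²t) sin(ns). From u(s,0) = -sin(2s) + 2sin(3s) + 3sin(4s): c_2=-1, c_3=2, c_4=3.
So u(s,t) = -exp(-8t)sin(2s) + 2exp(-18t)sin(3s) + 3exp(-32t)sin(4s), and T(s,t) = exp(-t)u(s,t).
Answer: T(s, t) = -exp(-9t)sin(2s) + 2exp(-19t)sin(3s) + 3exp(-33t)sin(4s)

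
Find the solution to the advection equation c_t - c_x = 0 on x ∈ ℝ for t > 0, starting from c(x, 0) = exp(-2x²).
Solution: By method of characteristics (waves move left with speed 1):
Along characteristics x + t = const, c is constant, so c(x,t) = f(x + t) with f = c(·, 0).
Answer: c(x, t) = exp(-2(t + x)²)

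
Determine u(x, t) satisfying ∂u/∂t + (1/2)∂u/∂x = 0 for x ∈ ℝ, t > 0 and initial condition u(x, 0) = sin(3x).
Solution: By characteristics (dx/dt = 1/2), u(x,t) = f(x - (1/2)t) with f = u(·, 0).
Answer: u(x, t) = -sin(3t/2 - 3x)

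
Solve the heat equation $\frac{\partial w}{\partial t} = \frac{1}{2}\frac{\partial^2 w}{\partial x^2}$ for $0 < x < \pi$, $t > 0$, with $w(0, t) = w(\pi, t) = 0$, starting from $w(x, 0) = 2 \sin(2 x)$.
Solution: Using separation of variables $w = X(x)T(t)$:
Eigenfunctions: $\sin(nx)$, $n = 1, 2, 3, \ldots$
General solution: $w(x, t) = \sum c_n \sin(nx) e^{-n^2 t/2}$
Matching $w(x,0) = 2 \sin(2 x)$ term by term: $c_2=2$.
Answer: $w(x, t) = 2 e^{-2 t} \sin(2 x)$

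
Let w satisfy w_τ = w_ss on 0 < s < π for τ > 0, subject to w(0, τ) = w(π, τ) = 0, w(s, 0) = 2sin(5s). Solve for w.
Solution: Separating variables: w = Σ c_n exp(-n²τ) sin(ns). From w(s,0) = 2sin(5s): c_5=2.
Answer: w(s, τ) = 2exp(-25τ)sin(5s)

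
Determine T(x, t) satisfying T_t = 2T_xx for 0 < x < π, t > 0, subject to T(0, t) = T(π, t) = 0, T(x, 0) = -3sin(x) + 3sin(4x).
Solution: Using separation of variables T = X(x)G(t):
Eigenfunctions: sin(nx), n = 1, 2, 3, ...
General solution: T(x, t) = Σ c_n sin(nx) exp(-2n² t)
Matching T(x,0) = -3sin(x) + 3sin(4x) term by term: c_1=-3, c_4=3.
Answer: T(x, t) = -3exp(-2t)sin(x) + 3exp(-32t)sin(4x)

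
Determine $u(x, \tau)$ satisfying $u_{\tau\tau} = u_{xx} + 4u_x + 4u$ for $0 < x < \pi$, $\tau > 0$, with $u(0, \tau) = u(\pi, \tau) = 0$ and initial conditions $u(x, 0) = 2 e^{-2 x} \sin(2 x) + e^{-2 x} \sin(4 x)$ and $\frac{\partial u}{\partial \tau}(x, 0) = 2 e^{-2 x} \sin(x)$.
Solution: Substitute $u = e^{-2x}w$.
Then $u_x = e^{-2x}(w_x - 2w)$, $u_{xx} = e^{-2x}(w_{xx} - 4w_x + 4w)$, $u_{\tau\tau} = e^{-2x}w_{\tau\tau}$; substituting and dividing by $e^{-2x}$, the lower-order terms cancel: $w_{\tau\tau} = w_{xx}$ (standard wave equation).
Data for $w$: $w(x,0) = e^{2x}u(x,0) = 2 \sin(2 x) + \sin(4 x)$; $w_{\tau}(x,0) = e^{2x}u_{\tau}(x,0) = 2 \sin(x)$. The boundary conditions carry over: $w(0,\tau) = w(\pi,\tau) = 0$.
Separating variables: $w = \sum [A_n \cos(\omega_n \tau) + B_n \sin(\omega_n \tau)] \sin(nx)$, $\omega_n = n$. From ICs ($B_n$ = velocity coefficient / $\omega_n$): $A_2=2, A_4=1, B_1=2$.
So $w(x,\tau) = 2 \sin(x) \sin(\tau) + 2 \sin(2 x) \cos(2 \tau) + \sin(4 x) \cos(4 \tau)$, and $u(x,\tau) = e^{-2x}w(x,\tau)$.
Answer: $u(x, \tau) = 2 e^{-2 x} \sin(\tau) \sin(x) + 2 e^{-2 x} \sin(2 x) \cos(2 \tau) + e^{-2 x} \sin(4 x) \cos(4 \tau)$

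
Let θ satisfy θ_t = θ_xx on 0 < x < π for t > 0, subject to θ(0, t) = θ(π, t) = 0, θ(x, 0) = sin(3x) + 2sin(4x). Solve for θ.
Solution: Using separation of variables θ = X(x)G(t):
Eigenfunctions: sin(nx), n = 1, 2, 3, ...
General solution: θ(x, t) = Σ c_n sin(nx) exp(-n² t)
Matching θ(x,0) = sin(3x) + 2sin(4x) term by term: c_3=1, c_4=2.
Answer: θ(x, t) = exp(-9t)sin(3x) + 2exp(-16t)sin(4x)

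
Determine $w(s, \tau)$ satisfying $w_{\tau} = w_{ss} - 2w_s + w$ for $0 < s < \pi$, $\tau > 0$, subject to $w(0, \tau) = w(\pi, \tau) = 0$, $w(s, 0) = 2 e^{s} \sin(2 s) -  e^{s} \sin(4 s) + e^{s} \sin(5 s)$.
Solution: Substitute $w = e^{s}u$.
Then $w_s = e^{s}(u_s + u)$, $w_{ss} = e^{s}(u_{ss} + 2u_s + u)$, $w_{\tau} = e^{s}u_{\tau}$; substituting and dividing by $e^{s}$, the lower-order terms cancel: $u_{\tau} = u_{ss}$ (standard heat equation).
Data for $u$: $u(s,0) = e^{-s}w(s,0) = 2 \sin(2 s) - \sin(4 s) + \sin(5 s)$. The boundary conditions carry over: $u(0,\tau) = u(\pi,\tau) = 0$.
Separating variables: $u = \sum c_n e^{-n^2\tau} \sin(ns)$. From $u(s,0) = 2 \sin(2 s) - \sin(4 s) + \sin(5 s)$: $c_2=2, c_4=-1, c_5=1$.
So $u(s,\tau) = 2 e^{-4 \tau} \sin(2 s) - e^{-16 \tau} \sin(4 s) + e^{-25 \tau} \sin(5 s)$, and $w(s,\tau) = e^{s}u(s,\tau)$.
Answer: $w(s, \tau) = 2 e^{-4 \tau} e^{s} \sin(2 s) -  e^{-16 \tau} e^{s} \sin(4 s) + e^{-25 \tau} e^{s} \sin(5 s)$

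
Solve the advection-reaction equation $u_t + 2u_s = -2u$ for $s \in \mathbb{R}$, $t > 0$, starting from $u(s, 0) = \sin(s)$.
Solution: Substitute $u = e^{-2t}w$.
Then $u_t = e^{-2t}(w_t - 2w)$, $u_s = e^{-2t}w_s$; substituting and dividing by $e^{-2t}$, the lower-order terms cancel: $w_t + 2w_s = 0$ (standard advection equation).
Data for $w$: $w(s,0) = u(s,0) = \sin(s)$.
By characteristics ($ds/dt = 2$), $w(s,t) = f(s - 2t)$ with $f = w( \cdot , 0)$.
So $w(s,t) = \sin(s - 2 t)$, and $u(s,t) = e^{-2t}w(s,t)$.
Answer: $u(s, t) = e^{-2 t} \sin(s - 2 t)$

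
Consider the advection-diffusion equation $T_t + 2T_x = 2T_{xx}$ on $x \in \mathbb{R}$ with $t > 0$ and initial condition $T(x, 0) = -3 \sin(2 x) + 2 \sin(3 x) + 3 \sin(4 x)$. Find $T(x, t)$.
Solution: Moving frame: $\eta = x - 2t$, $\sigma = t$, $T = u(\eta,\sigma)$, so $T_t = u_{\sigma} - 2u_{\eta}$ and $T_{xx} = u_{\eta\eta}$.
Hence $T_t + 2T_x = u_{\sigma}$ and the PDE becomes the heat equation $u_{\sigma} = 2u_{\eta\eta}$ on $\eta \in \mathbb{R}$.
Initial data: $u(\eta,0) = T(\eta,0) = -3 \sin(2 \eta) + 2 \sin(3 \eta) + 3 \sin(4 \eta)$. Each mode $\sin(n\eta)$ decays as $e^{-2n^2\sigma}$ on $\mathbb{R}$, so $u(\eta,\sigma) = \sum c_n e^{-2n^2\sigma} \sin(n\eta)$ with $c_2=-3, c_3=2, c_4=3$: $u(\eta,\sigma) = -3 e^{-8 \sigma} \sin(2 \eta) + 2 e^{-18 \sigma} \sin(3 \eta) + 3 e^{-32 \sigma} \sin(4 \eta)$.
Substituting back: $T(x,t) = u(x - 2t, t)$.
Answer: $T(x, t) = 3 e^{-8 t} \sin(4 t - 2 x) - 2 e^{-18 t} \sin(6 t - 3 x) - 3 e^{-32 t} \sin(8 t - 4 x)$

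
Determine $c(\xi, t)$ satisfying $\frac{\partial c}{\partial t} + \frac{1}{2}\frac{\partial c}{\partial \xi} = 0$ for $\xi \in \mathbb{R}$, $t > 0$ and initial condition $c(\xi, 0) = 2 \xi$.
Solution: By characteristics ($d\xi/dt = 1/2$), $c(\xi,t) = f(\xi - \frac{1}{2}t)$ with $f = c( \cdot , 0)$.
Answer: $c(\xi, t) = 2 \xi -  t$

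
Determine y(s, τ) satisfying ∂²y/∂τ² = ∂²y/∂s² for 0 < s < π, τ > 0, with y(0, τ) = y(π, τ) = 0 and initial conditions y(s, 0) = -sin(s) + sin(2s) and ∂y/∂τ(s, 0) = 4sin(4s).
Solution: Separating variables: y = Σ [A_n cos(ω_n τ) + B_n sin(ω_n τ)] sin(ns), ω_n = n. From ICs (B_n = velocity coefficient / ω_n): A_1=-1, A_2=1, B_4=1.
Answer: y(s, τ) = -sin(s)cos(τ) + sin(2s)cos(2τ) + sin(4s)sin(4τ)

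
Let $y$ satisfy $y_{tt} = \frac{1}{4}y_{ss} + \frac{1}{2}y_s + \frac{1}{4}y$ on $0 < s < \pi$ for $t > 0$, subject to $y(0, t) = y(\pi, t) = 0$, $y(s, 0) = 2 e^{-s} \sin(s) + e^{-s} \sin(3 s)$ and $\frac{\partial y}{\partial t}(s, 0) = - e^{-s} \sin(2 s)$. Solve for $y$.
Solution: Substitute $y = e^{-s}u$, i.e. $u = e^{s}y$.
By the product rule, $y_s = e^{-s}(u_s - u)$, $y_{ss} = e^{-s}(u_{ss} - 2u_s + u)$, $y_{tt} = e^{-s}u_{tt}$.
Substituting into the PDE and dividing by $e^{-s}$: $u_{tt} = \frac{1}{4}(u_{ss} - 2u_s + u) + \frac{1}{2}(u_s - u) + \frac{1}{4}u$.
The lower-order terms cancel, leaving the standard wave equation $u_{tt} = \frac{1}{4}u_{ss}$.
Initial data for $u$: $u(s,0) = e^{s}y(s,0) = 2 \sin(s) + \sin(3 s)$; $u_t(s,0) = e^{s}y_t(s,0) = - \sin(2 s)$. The boundary conditions carry over: $u(0,t) = u(\pi,t) = 0$.
Solve for $u$:
  Using separation of variables $u = X(s)T(t)$:
  Eigenfunctions: $\sin(ns)$, $n = 1, 2, 3, \ldots$
  General solution: $u(s, t) = \sum [A_n \cos(n t/2) + B_n \sin(n t/2)] \sin(ns)$
  From $u(s,0) = 2 \sin(s) + \sin(3 s)$: $A_1=2, A_3=1$. From $u_t(s,0) = - \sin(2 s)$, using $u_t(s,0) = \sum \omega_n B_n \sin(ns)$ with $\omega_n = n/2$: $B_2 = (-1)/1 = -1$.
Hence $u(s,t) = 2 \sin(s) \cos(t/2) - \sin(2 s) \sin(t) + \sin(3 s) \cos(3 t/2)$.
Transform back: $y(s,t) = e^{-s}u(s,t)$.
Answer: $y(s, t) = 2 e^{-s} \sin(s) \cos(t/2) -  e^{-s} \sin(2 s) \sin(t) + e^{-s} \sin(3 s) \cos(3 t/2)$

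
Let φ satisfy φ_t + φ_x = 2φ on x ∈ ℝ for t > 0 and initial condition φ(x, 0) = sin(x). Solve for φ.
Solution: Substitute φ = exp(2t)u.
Then φ_t = exp(2t)(u_t + 2u), φ_x = exp(2t)u_x; substituting and dividing by exp(2t), the lower-order terms cancel: u_t + u_x = 0 (standard advection equation).
Data for u: u(x,0) = φ(x,0) = sin(x).
By characteristics (dx/dt = 1), u(x,t) = f(x - t) with f = u(·, 0).
So u(x,t) = -sin(t - x), and φ(x,t) = exp(2t)u(x,t).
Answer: φ(x, t) = -exp(2t)sin(t - x)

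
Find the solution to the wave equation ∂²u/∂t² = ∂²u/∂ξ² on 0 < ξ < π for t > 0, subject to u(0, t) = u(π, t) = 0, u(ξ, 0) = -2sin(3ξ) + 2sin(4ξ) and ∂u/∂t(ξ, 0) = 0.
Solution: Using separation of variables u = X(ξ)T(t):
Eigenfunctions: sin(nξ), n = 1, 2, 3, ...
General solution: u(ξ, t) = Σ [A_n cos(n t) + B_n sin(n t)] sin(nξ)
From u(ξ,0) = -2sin(3ξ) + 2sin(4ξ): A_3=-2, A_4=2. From u_t(ξ,0) = 0: all B_n = 0.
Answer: u(ξ, t) = -2sin(3ξ)cos(3t) + 2sin(4ξ)cos(4t)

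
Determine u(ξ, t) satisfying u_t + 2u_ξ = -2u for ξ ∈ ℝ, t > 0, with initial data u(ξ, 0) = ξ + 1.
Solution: Substitute u = exp(-2t)w, i.e. w = exp(2t)u.
By the product rule, u_t = exp(-2t)(w_t - 2w), u_ξ = exp(-2t)w_ξ.
Substituting into the PDE and dividing by exp(-2t): w_t - 2w + 2w_ξ = -2w.
The lower-order terms cancel, leaving the standard advection equation w_t + 2w_ξ = 0.
Initial data for w: w(ξ,0) = u(ξ,0) = ξ + 1.
Solve for w:
  By method of characteristics (waves move right with speed 2):
  Along characteristics ξ - 2t = const, w is constant, so w(ξ,t) = f(ξ - 2t) with f = w(·, 0).
Hence w(ξ,t) = -2t + ξ + 1.
Transform back: u(ξ,t) = exp(-2t)w(ξ,t).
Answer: u(ξ, t) = -2texp(-2t) + ξexp(-2t) + exp(-2t)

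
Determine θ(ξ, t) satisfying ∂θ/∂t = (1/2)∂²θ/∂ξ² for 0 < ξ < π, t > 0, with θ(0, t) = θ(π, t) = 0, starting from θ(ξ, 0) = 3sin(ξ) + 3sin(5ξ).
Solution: Using separation of variables θ = X(ξ)G(t):
Eigenfunctions: sin(nξ), n = 1, 2, 3, ...
General solution: θ(ξ, t) = Σ c_n sin(nξ) exp(-n² t/2)
Matching θ(ξ,0) = 3sin(ξ) + 3sin(5ξ) term by term: c_1=3, c_5=3.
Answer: θ(ξ, t) = 3exp(-t/2)sin(ξ) + 3exp(-25t/2)sin(5ξ)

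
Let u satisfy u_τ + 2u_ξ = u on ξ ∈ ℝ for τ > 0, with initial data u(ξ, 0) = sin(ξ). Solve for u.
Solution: Substitute u = exp(τ)w.
Then u_τ = exp(τ)(w_τ + w), u_ξ = exp(τ)w_ξ; substituting and dividing by exp(τ), the lower-order terms cancel: w_τ + 2w_ξ = 0 (standard advection equation).
Data for w: w(ξ,0) = u(ξ,0) = sin(ξ).
By characteristics (dξ/dτ = 2), w(ξ,τ) = f(ξ - 2τ) with f = w(·, 0).
So w(ξ,τ) = sin(ξ - 2τ), and u(ξ,τ) = exp(τ)w(ξ,τ).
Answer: u(ξ, τ) = exp(τ)sin(ξ - 2τ)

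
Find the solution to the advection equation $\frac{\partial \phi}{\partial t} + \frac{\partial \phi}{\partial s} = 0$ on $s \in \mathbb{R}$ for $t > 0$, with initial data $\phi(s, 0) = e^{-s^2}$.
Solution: By characteristics ($ds/dt = 1$), $\phi(s,t) = f(s - t)$ with $f = \phi( \cdot , 0)$.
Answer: $\phi(s, t) = e^{-(s - t)^2}$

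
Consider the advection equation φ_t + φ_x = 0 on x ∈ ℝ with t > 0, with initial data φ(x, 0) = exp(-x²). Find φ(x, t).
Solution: By method of characteristics (waves move right with speed 1):
Along characteristics x - t = const, φ is constant, so φ(x,t) = f(x - t) with f = φ(·, 0).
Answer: φ(x, t) = exp(-(-t + x)²)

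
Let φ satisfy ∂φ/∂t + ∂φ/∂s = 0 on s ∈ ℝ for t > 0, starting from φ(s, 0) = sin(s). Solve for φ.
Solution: By method of characteristics (waves move right with speed 1):
Along characteristics s - t = const, φ is constant, so φ(s,t) = f(s - t) with f = φ(·, 0).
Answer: φ(s, t) = sin(s - t)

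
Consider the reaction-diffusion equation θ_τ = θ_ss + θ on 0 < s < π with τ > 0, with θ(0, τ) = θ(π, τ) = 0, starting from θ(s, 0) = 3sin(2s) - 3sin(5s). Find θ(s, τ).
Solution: Substitute θ = exp(τ)u.
Then θ_τ = exp(τ)(u_τ + u), θ_ss = exp(τ)u_ss; substituting and dividing by exp(τ), the lower-order terms cancel: u_τ = u_ss (standard heat equation).
Data for u: u(s,0) = θ(s,0) = 3sin(2s) - 3sin(5s). The boundary conditions carry over: u(0,τ) = u(π,τ) = 0.
Separating variables: u = Σ c_n exp(-n²τ) sin(ns). From u(s,0) = 3sin(2s) - 3sin(5s): c_2=3, c_5=-3.
So u(s,τ) = 3exp(-4τ)sin(2s) - 3exp(-25τ)sin(5s), and θ(s,τ) = exp(τ)u(s,τ).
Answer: θ(s, τ) = 3exp(-3τ)sin(2s) - 3exp(-24τ)sin(5s)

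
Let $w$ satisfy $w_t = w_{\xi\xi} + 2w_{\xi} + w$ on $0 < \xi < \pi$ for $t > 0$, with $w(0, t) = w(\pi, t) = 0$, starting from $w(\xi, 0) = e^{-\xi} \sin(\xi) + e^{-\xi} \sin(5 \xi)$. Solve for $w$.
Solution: Substitute $w = e^{-\xi}u$.
Then $w_{\xi} = e^{-\xi}(u_{\xi} - u)$, $w_{\xi\xi} = e^{-\xi}(u_{\xi\xi} - 2u_{\xi} + u)$, $w_t = e^{-\xi}u_t$; substituting and dividing by $e^{-\xi}$, the lower-order terms cancel: $u_t = u_{\xi\xi}$ (standard heat equation).
Data for $u$: $u(\xi,0) = e^{\xi}w(\xi,0) = \sin(\xi) + \sin(5 \xi)$. The boundary conditions carry over: $u(0,t) = u(\pi,t) = 0$.
Separating variables: $u = \sum c_n e^{-n^2t} \sin(n\xi)$. From $u(\xi,0) = \sin(\xi) + \sin(5 \xi)$: $c_1=1, c_5=1$.
So $u(\xi,t) = e^{-t} \sin(\xi) + e^{-25 t} \sin(5 \xi)$, and $w(\xi,t) = e^{-\xi}u(\xi,t)$.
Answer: $w(\xi, t) = e^{-\xi} e^{-t} \sin(\xi) + e^{-\xi} e^{-25 t} \sin(5 \xi)$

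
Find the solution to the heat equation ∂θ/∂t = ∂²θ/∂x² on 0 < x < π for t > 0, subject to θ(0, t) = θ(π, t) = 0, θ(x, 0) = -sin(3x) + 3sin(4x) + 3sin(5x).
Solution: Using separation of variables θ = X(x)G(t):
Eigenfunctions: sin(nx), n = 1, 2, 3, ...
General solution: θ(x, t) = Σ c_n sin(nx) exp(-n² t)
Matching θ(x,0) = -sin(3x) + 3sin(4x) + 3sin(5x) term by term: c_3=-1, c_4=3, c_5=3.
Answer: θ(x, t) = -exp(-9t)sin(3x) + 3exp(-16t)sin(4x) + 3exp(-25t)sin(5x)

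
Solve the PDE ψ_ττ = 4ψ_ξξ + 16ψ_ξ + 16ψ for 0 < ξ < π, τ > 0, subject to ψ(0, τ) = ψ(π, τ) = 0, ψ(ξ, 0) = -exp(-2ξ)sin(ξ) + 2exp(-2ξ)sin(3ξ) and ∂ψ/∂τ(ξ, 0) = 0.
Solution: Substitute ψ = exp(-2ξ)u, i.e. u = exp(2ξ)ψ.
By the product rule, ψ_ξ = exp(-2ξ)(u_ξ - 2u), ψ_ξξ = exp(-2ξ)(u_ξξ - 4u_ξ + 4u), ψ_ττ = exp(-2ξ)u_ττ.
Substituting into the PDE and dividing by exp(-2ξ): u_ττ = 4(u_ξξ - 4u_ξ + 4u) + 16(u_ξ - 2u) + 16u.
The lower-order terms cancel, leaving the standard wave equation u_ττ = 4u_ξξ.
Initial data for u: u(ξ,0) = exp(2ξ)ψ(ξ,0) = -sin(ξ) + 2sin(3ξ); u_τ(ξ,0) = exp(2ξ)ψ_τ(ξ,0) = 0. The boundary conditions carry over: u(0,τ) = u(π,τ) = 0.
Solve for u:
  Using separation of variables u = X(ξ)T(τ):
  Eigenfunctions: sin(nξ), n = 1, 2, 3, ...
  General solution: u(ξ, τ) = Σ [A_n cos(2n τ) + B_n sin(2n τ)] sin(nξ)
  From u(ξ,0) = -sin(ξ) + 2sin(3ξ): A_1=-1, A_3=2. From u_τ(ξ,0) = 0: all B_n = 0.
Hence u(ξ,τ) = -sin(ξ)cos(2τ) + 2sin(3ξ)cos(6τ).
Transform back: ψ(ξ,τ) = exp(-2ξ)u(ξ,τ).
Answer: ψ(ξ, τ) = -exp(-2ξ)sin(ξ)cos(2τ) + 2exp(-2ξ)sin(3ξ)cos(6τ)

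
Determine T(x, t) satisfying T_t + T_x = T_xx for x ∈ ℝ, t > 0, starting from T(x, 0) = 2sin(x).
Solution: Change to a moving frame: let η = x - t, σ = t and write T(x,t) = u(η,σ).
By the chain rule T_t = u_σ - u_η, T_x = u_η, T_xx = u_ηη.
Then T_t + T_x = u_σ: the advection term cancels and the PDE becomes the heat equation u_σ = u_ηη on η ∈ ℝ.
Initial data: u(η,0) = T(η,0) = 2sin(η).
On η ∈ ℝ each mode satisfies (sin(nη))″ = -n² sin(nη), so exp(-n²σ) sin(nη) solves the heat equation; by superposition u(η,σ) = Σ c_n exp(-n²σ) sin(nη).
Reading off the coefficients: c_1=2, so u(η,σ) = 2exp(-σ)sin(η).
Substituting back η = x - t, σ = t: T(x,t) = u(x - t, t).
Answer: T(x, t) = -2exp(-t)sin(t - x)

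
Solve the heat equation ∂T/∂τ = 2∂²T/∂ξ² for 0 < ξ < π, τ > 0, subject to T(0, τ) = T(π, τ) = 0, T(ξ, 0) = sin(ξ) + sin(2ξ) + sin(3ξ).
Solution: Separating variables: T = Σ c_n exp(-2n²τ) sin(nξ). From T(ξ,0) = sin(ξ) + sin(2ξ) + sin(3ξ): c_1=1, c_2=1, c_3=1.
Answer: T(ξ, τ) = exp(-2τ)sin(ξ) + exp(-8τ)sin(2ξ) + exp(-18τ)sin(3ξ)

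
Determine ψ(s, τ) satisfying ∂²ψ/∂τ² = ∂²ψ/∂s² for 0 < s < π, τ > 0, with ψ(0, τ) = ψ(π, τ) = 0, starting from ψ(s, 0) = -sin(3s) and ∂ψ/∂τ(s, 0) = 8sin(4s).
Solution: Using separation of variables ψ = X(s)T(τ):
Eigenfunctions: sin(ns), n = 1, 2, 3, ...
General solution: ψ(s, τ) = Σ [A_n cos(n τ) + B_n sin(n τ)] sin(ns)
From ψ(s,0) = -sin(3s): A_3=-1. From ψ_τ(s,0) = 8sin(4s), using ψ_τ(s,0) = Σ ω_n B_n sin(ns) with ω_n = n: B_4 = 8/4 = 2.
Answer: ψ(s, τ) = -sin(3s)cos(3τ) + 2sin(4s)sin(4τ)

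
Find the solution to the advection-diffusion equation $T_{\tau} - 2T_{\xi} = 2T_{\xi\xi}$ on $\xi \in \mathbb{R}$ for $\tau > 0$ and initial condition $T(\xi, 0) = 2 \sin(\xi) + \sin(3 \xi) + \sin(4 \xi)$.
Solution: Change to a moving frame: let $\eta = \xi + 2\tau$, $\sigma = \tau$ and write $T(\xi,\tau) = u(\eta,\sigma)$.
By the chain rule $T_{\tau} = u_{\sigma} + 2u_{\eta}$, $T_{\xi} = u_{\eta}$, $T_{\xi\xi} = u_{\eta\eta}$.
Then $T_{\tau} - 2T_{\xi} = u_{\sigma}$: the advection term cancels and the PDE becomes the heat equation $u_{\sigma} = 2u_{\eta\eta}$ on $\eta \in \mathbb{R}$.
Initial data: $u(\eta,0) = T(\eta,0) = 2 \sin(\eta) + \sin(3 \eta) + \sin(4 \eta)$.
On $\eta \in \mathbb{R}$ each mode satisfies $(\sin(n\eta))'' = -n^2 \sin(n\eta)$, so $e^{-2n^2\sigma} \sin(n\eta)$ solves the heat equation; by superposition $u(\eta,\sigma) = \sum c_n e^{-2n^2\sigma} \sin(n\eta)$.
Reading off the coefficients: $c_1=2, c_3=1, c_4=1$, so $u(\eta,\sigma) = 2 e^{-2 \sigma} \sin(\eta) + e^{-18 \sigma} \sin(3 \eta) + e^{-32 \sigma} \sin(4 \eta)$.
Substituting back $\eta = \xi + 2\tau$, $\sigma = \tau$: $T(\xi,\tau) = u(\xi + 2\tau, \tau)$.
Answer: $T(\xi, \tau) = 2 e^{-2 \tau} \sin(2 \tau + \xi) + e^{-18 \tau} \sin(6 \tau + 3 \xi) + e^{-32 \tau} \sin(8 \tau + 4 \xi)$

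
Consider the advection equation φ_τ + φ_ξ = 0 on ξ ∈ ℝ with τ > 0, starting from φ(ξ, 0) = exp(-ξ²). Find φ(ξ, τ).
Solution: By characteristics (dξ/dτ = 1), φ(ξ,τ) = f(ξ - τ) with f = φ(·, 0).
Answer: φ(ξ, τ) = exp(-(ξ - τ)²)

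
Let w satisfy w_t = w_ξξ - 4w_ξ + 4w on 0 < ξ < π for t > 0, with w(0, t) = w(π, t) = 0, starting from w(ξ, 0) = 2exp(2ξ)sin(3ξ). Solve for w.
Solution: Substitute w = exp(2ξ)u.
Then w_ξ = exp(2ξ)(u_ξ + 2u), w_ξξ = exp(2ξ)(u_ξξ + 4u_ξ + 4u), w_t = exp(2ξ)u_t; substituting and dividing by exp(2ξ), the lower-order terms cancel: u_t = u_ξξ (standard heat equation).
Data for u: u(ξ,0) = exp(-2ξ)w(ξ,0) = 2sin(3ξ). The boundary conditions carry over: u(0,t) = u(π,t) = 0.
Separating variables: u = Σ c_n exp(-n²t) sin(nξ). From u(ξ,0) = 2sin(3ξ): c_3=2.
So u(ξ,t) = 2exp(-9t)sin(3ξ), and w(ξ,t) = exp(2ξ)u(ξ,t).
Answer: w(ξ, t) = 2exp(-9t)exp(2ξ)sin(3ξ)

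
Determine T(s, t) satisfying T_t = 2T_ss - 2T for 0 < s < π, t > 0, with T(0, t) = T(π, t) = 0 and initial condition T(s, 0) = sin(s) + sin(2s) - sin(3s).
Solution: Substitute T = exp(-2t)u, i.e. u = exp(2t)T.
By the product rule, T_t = exp(-2t)(u_t - 2u), T_ss = exp(-2t)u_ss.
Substituting into the PDE and dividing by exp(-2t): u_t - 2u = 2u_ss - 2u.
The lower-order terms cancel, leaving the standard heat equation u_t = 2u_ss.
Initial data for u: u(s,0) = T(s,0) = sin(s) + sin(2s) - sin(3s). The boundary conditions carry over: u(0,t) = u(π,t) = 0.
Solve for u:
  Using separation of variables u = X(s)G(t):
  Eigenfunctions: sin(ns), n = 1, 2, 3, ...
  General solution: u(s, t) = Σ c_n sin(ns) exp(-2n² t)
  Matching u(s,0) = sin(s) + sin(2s) - sin(3s) term by term: c_1=1, c_2=1, c_3=-1.
Hence u(s,t) = exp(-2t)sin(s) + exp(-8t)sin(2s) - exp(-18t)sin(3s).
Transform back: T(s,t) = exp(-2t)u(s,t).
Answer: T(s, t) = exp(-4t)sin(s) + exp(-10t)sin(2s) - exp(-20t)sin(3s)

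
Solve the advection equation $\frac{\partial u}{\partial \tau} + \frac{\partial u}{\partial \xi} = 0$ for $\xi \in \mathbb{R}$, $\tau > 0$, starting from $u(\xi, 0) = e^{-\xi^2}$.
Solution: By method of characteristics (waves move right with speed 1):
Along characteristics $\xi - \tau =$ const, $u$ is constant, so $u(\xi,\tau) = f(\xi - \tau)$ with $f = u( \cdot , 0)$.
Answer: $u(\xi, \tau) = e^{-(-\tau + \xi)^2}$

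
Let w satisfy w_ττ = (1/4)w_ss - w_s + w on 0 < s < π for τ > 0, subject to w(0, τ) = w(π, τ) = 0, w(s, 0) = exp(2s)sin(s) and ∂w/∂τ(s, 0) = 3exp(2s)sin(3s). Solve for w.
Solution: Substitute w = exp(2s)u, i.e. u = exp(-2s)w.
By the product rule, w_s = exp(2s)(u_s + 2u), w_ss = exp(2s)(u_ss + 4u_s + 4u), w_ττ = exp(2s)u_ττ.
Substituting into the PDE and dividing by exp(2s): u_ττ = (1/4)(u_ss + 4u_s + 4u) - (u_s + 2u) + u.
The lower-order terms cancel, leaving the standard wave equation u_ττ = (1/4)u_ss.
Initial data for u: u(s,0) = exp(-2s)w(s,0) = sin(s); u_τ(s,0) = exp(-2s)w_τ(s,0) = 3sin(3s). The boundary conditions carry over: u(0,τ) = u(π,τ) = 0.
Solve for u:
  Using separation of variables u = X(s)T(τ):
  Eigenfunctions: sin(ns), n = 1, 2, 3, ...
  General solution: u(s, τ) = Σ [A_n cos(n τ/2) + B_n sin(n τ/2)] sin(ns)
  From u(s,0) = sin(s): A_1=1. From u_τ(s,0) = 3sin(3s), using u_τ(s,0) = Σ ω_n B_n sin(ns) with ω_n = n/2: B_3 = 3/(3/2) = 2.
Hence u(s,τ) = sin(s)cos(τ/2) + 2sin(3s)sin(3τ/2).
Transform back: w(s,τ) = exp(2s)u(s,τ).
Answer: w(s, τ) = exp(2s)sin(s)cos(τ/2) + 2exp(2s)sin(3s)sin(3τ/2)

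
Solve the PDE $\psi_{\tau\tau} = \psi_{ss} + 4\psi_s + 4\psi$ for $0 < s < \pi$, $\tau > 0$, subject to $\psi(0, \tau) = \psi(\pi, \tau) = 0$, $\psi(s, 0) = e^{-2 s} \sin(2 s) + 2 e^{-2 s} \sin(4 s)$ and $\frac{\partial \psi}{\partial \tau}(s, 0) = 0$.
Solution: Substitute $\psi = e^{-2s}u$, i.e. $u = e^{2s}\psi$.
By the product rule, $\psi_s = e^{-2s}(u_s - 2u)$, $\psi_{ss} = e^{-2s}(u_{ss} - 4u_s + 4u)$, $\psi_{\tau\tau} = e^{-2s}u_{\tau\tau}$.
Substituting into the PDE and dividing by $e^{-2s}$: $u_{\tau\tau} = (u_{ss} - 4u_s + 4u) + 4(u_s - 2u) + 4u$.
The lower-order terms cancel, leaving the standard wave equation $u_{\tau\tau} = u_{ss}$.
Initial data for $u$: $u(s,0) = e^{2s}\psi(s,0) = \sin(2 s) + 2 \sin(4 s)$; $u_{\tau}(s,0) = e^{2s}\psi_{\tau}(s,0) = 0$. The boundary conditions carry over: $u(0,\tau) = u(\pi,\tau) = 0$.
Solve for $u$:
  Using separation of variables $u = X(s)T(\tau)$:
  Eigenfunctions: $\sin(ns)$, $n = 1, 2, 3, \ldots$
  General solution: $u(s, \tau) = \sum [A_n \cos(n \tau) + B_n \sin(n \tau)] \sin(ns)$
  From $u(s,0) = \sin(2 s) + 2 \sin(4 s)$: $A_2=1, A_4=2$. From $u_{\tau}(s,0) = 0$: all $B_n = 0$.
Hence $u(s,\tau) = \sin(2 s) \cos(2 \tau) + 2 \sin(4 s) \cos(4 \tau)$.
Transform back: $\psi(s,\tau) = e^{-2s}u(s,\tau)$.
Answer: $\psi(s, \tau) = e^{-2 s} \sin(2 s) \cos(2 \tau) + 2 e^{-2 s} \sin(4 s) \cos(4 \tau)$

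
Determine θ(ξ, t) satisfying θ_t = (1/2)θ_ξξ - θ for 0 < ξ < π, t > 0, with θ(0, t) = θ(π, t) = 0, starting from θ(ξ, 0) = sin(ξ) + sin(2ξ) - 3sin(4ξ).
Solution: Substitute θ = exp(-t)u, i.e. u = exp(t)θ.
By the product rule, θ_t = exp(-t)(u_t - u), θ_ξξ = exp(-t)u_ξξ.
Substituting into the PDE and dividing by exp(-t): u_t - u = (1/2)u_ξξ - u.
The lower-order terms cancel, leaving the standard heat equation u_t = (1/2)u_ξξ.
Initial data for u: u(ξ,0) = θ(ξ,0) = sin(ξ) + sin(2ξ) - 3sin(4ξ). The boundary conditions carry over: u(0,t) = u(π,t) = 0.
Solve for u:
  Using separation of variables u = X(ξ)G(t):
  Eigenfunctions: sin(nξ), n = 1, 2, 3, ...
  General solution: u(ξ, t) = Σ c_n sin(nξ) exp(-n² t/2)
  Matching u(ξ,0) = sin(ξ) + sin(2ξ) - 3sin(4ξ) term by term: c_1=1, c_2=1, c_4=-3.
Hence u(ξ,t) = exp(-2t)sin(2ξ) - 3exp(-8t)sin(4ξ) + exp(-t/2)sin(ξ).
Transform back: θ(ξ,t) = exp(-t)u(ξ,t).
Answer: θ(ξ, t) = exp(-3t)sin(2ξ) - 3exp(-9t)sin(4ξ) + exp(-3t/2)sin(ξ)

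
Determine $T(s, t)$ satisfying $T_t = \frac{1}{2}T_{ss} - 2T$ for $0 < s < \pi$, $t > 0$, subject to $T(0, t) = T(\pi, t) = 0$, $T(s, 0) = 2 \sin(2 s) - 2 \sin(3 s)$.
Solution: Substitute $T = e^{-2t}u$, i.e. $u = e^{2t}T$.
By the product rule, $T_t = e^{-2t}(u_t - 2u)$, $T_{ss} = e^{-2t}u_{ss}$.
Substituting into the PDE and dividing by $e^{-2t}$: $u_t - 2u = \frac{1}{2}u_{ss} - 2u$.
The lower-order terms cancel, leaving the standard heat equation $u_t = \frac{1}{2}u_{ss}$.
Initial data for $u$: $u(s,0) = T(s,0) = 2 \sin(2 s) - 2 \sin(3 s)$. The boundary conditions carry over: $u(0,t) = u(\pi,t) = 0$.
Solve for $u$:
  Using separation of variables $u = X(s)G(t)$:
  Eigenfunctions: $\sin(ns)$, $n = 1, 2, 3, \ldots$
  General solution: $u(s, t) = \sum c_n \sin(ns) e^{-n^2 t/2}$
  Matching $u(s,0) = 2 \sin(2 s) - 2 \sin(3 s)$ term by term: $c_2=2, c_3=-2$.
Hence $u(s,t) = 2 e^{-2 t} \sin(2 s) - 2 e^{-9 t/2} \sin(3 s)$.
Transform back: $T(s,t) = e^{-2t}u(s,t)$.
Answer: $T(s, t) = 2 e^{-4 t} \sin(2 s) - 2 e^{-13 t/2} \sin(3 s)$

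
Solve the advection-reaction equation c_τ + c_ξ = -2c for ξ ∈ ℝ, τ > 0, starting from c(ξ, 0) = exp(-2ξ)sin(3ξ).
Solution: Substitute c = exp(-2ξ)u, i.e. u = exp(2ξ)c.
By the product rule, c_ξ = exp(-2ξ)(u_ξ - 2u), c_τ = exp(-2ξ)u_τ.
Substituting into the PDE and dividing by exp(-2ξ): u_τ + (u_ξ - 2u) = -2u.
The lower-order terms cancel, leaving the standard advection equation u_τ + u_ξ = 0.
Initial data for u: u(ξ,0) = exp(2ξ)c(ξ,0) = sin(3ξ).
Solve for u:
  By method of characteristics (waves move right with speed 1):
  Along characteristics ξ - τ = const, u is constant, so u(ξ,τ) = f(ξ - τ) with f = u(·, 0).
Hence u(ξ,τ) = sin(3ξ - 3τ).
Transform back: c(ξ,τ) = exp(-2ξ)u(ξ,τ).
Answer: c(ξ, τ) = exp(-2ξ)sin(3ξ - 3τ)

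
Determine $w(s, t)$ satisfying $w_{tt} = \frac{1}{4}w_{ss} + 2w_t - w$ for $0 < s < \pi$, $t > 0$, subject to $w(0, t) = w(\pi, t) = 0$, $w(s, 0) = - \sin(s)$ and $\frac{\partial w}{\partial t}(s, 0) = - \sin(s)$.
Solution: Substitute $w = e^{t}u$, i.e. $u = e^{-t}w$.
By the product rule, $w_t = e^{t}(u_t + u)$, $w_{tt} = e^{t}(u_{tt} + 2u_t + u)$, $w_{ss} = e^{t}u_{ss}$.
Substituting into the PDE and dividing by $e^{t}$: $u_{tt} + 2u_t + u = \frac{1}{4}u_{ss} + 2(u_t + u) - u$.
The lower-order terms cancel, leaving the standard wave equation $u_{tt} = \frac{1}{4}u_{ss}$.
Initial data for $u$: $u(s,0) = w(s,0) = - \sin(s)$; $u_t(s,0) = w_t(s,0) - w(s,0) = 0$. The boundary conditions carry over: $u(0,t) = u(\pi,t) = 0$.
Solve for $u$:
  Using separation of variables $u = X(s)T(t)$:
  Eigenfunctions: $\sin(ns)$, $n = 1, 2, 3, \ldots$
  General solution: $u(s, t) = \sum [A_n \cos(n t/2) + B_n \sin(n t/2)] \sin(ns)$
  From $u(s,0) = - \sin(s)$: $A_1=-1$. From $u_t(s,0) = 0$: all $B_n = 0$.
Hence $u(s,t) = - \sin(s) \cos(t/2)$.
Transform back: $w(s,t) = e^{t}u(s,t)$.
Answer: $w(s, t) = - e^{t} \sin(s) \cos(t/2)$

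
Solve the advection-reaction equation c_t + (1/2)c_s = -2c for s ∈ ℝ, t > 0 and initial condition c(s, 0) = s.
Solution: Substitute c = exp(-2t)u, i.e. u = exp(2t)c.
By the product rule, c_t = exp(-2t)(u_t - 2u), c_s = exp(-2t)u_s.
Substituting into the PDE and dividing by exp(-2t): u_t - 2u + (1/2)u_s = -2u.
The lower-order terms cancel, leaving the standard advection equation u_t + (1/2)u_s = 0.
Initial data for u: u(s,0) = c(s,0) = s.
Solve for u:
  By method of characteristics (waves move right with speed 1/2):
  Along characteristics s - (1/2)t = const, u is constant, so u(s,t) = f(s - (1/2)t) with f = u(·, 0).
Hence u(s,t) = s - (1/2)t.
Transform back: c(s,t) = exp(-2t)u(s,t).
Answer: c(s, t) = sexp(-2t) - (1/2)texp(-2t)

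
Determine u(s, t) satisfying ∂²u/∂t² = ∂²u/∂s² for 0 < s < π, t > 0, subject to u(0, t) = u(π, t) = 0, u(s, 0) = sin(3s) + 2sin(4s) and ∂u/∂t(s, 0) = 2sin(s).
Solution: Separating variables: u = Σ [A_n cos(ω_n t) + B_n sin(ω_n t)] sin(ns), ω_n = n. From ICs (B_n = velocity coefficient / ω_n): A_3=1, A_4=2, B_1=2.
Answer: u(s, t) = 2sin(s)sin(t) + sin(3s)cos(3t) + 2sin(4s)cos(4t)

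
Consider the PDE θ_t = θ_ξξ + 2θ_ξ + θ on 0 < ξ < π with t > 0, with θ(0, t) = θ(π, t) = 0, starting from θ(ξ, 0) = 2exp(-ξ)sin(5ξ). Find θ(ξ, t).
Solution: Substitute θ = exp(-ξ)u, i.e. u = exp(ξ)θ.
By the product rule, θ_ξ = exp(-ξ)(u_ξ - u), θ_ξξ = exp(-ξ)(u_ξξ - 2u_ξ + u), θ_t = exp(-ξ)u_t.
Substituting into the PDE and dividing by exp(-ξ): u_t = (u_ξξ - 2u_ξ + u) + 2(u_ξ - u) + u.
The lower-order terms cancel, leaving the standard heat equation u_t = u_ξξ.
Initial data for u: u(ξ,0) = exp(ξ)θ(ξ,0) = 2sin(5ξ). The boundary conditions carry over: u(0,t) = u(π,t) = 0.
Solve for u:
  Using separation of variables u = X(ξ)G(t):
  Eigenfunctions: sin(nξ), n = 1, 2, 3, ...
  General solution: u(ξ, t) = Σ c_n sin(nξ) exp(-n² t)
  Matching u(ξ,0) = 2sin(5ξ) term by term: c_5=2.
Hence u(ξ,t) = 2exp(-25t)sin(5ξ).
Transform back: θ(ξ,t) = exp(-ξ)u(ξ,t).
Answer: θ(ξ, t) = 2exp(-25t)exp(-ξ)sin(5ξ)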